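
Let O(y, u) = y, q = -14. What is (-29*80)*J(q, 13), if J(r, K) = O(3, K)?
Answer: -6960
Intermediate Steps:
J(r, K) = 3
(-29*80)*J(q, 13) = -29*80*3 = -2320*3 = -6960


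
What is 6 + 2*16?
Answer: 38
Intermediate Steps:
6 + 2*16 = 6 + 32 = 38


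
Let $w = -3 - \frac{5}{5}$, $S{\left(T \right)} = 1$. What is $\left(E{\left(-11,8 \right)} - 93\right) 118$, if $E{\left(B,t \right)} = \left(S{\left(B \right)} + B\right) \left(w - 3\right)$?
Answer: $-2714$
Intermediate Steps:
$w = -4$ ($w = -3 - 1 = -4$)
$E{\left(B,t \right)} = -7 - 7 B$ ($E{\left(B,t \right)} = \left(1 + B\right) \left(-4 - 3\right) = \left(1 + B\right) \left(-7\right) = -7 - 7 B$)
$\left(E{\left(-11,8 \right)} - 93\right) 118 = \left(\left(-7 - -77\right) - 93\right) 118 = \left(\left(-7 + 77\right) - 93\right) 118 = \left(70 - 93\right) 118 = \left(-23\right) 118 = -2714$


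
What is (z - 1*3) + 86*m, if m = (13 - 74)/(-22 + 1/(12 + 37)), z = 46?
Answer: 303365/1077 ≈ 281.68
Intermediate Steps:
m = 2989/1077 (m = -61/(-22 + 1/49) = -61/(-1077/49) = -61*(-49/1077) = 2989/1077 ≈ 2.7753)
(z - 1*3) + 86*m = (46 - 1*3) + 86*(2989/1077) = (46 - 3) + 257054/1077 = 43 + 257054/1077 = 303365/1077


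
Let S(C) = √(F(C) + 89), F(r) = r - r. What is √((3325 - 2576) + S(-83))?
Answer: √(749 + √89) ≈ 27.540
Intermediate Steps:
F(r) = 0
S(C) = √89 (S(C) = √(0 + 89) = √89)
√((3325 - 2576) + S(-83)) = √((3325 - 2576) + √89) = √(749 + √89)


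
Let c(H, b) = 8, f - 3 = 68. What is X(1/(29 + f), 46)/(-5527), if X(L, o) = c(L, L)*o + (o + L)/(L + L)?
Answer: -5337/11054 ≈ -0.48281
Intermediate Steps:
f = 71 (f = 3 + 68 = 71)
X(L, o) = 8*o + (L + o)/(2*L) (X(L, o) = 8*o + (o + L)/(L + L) = 8*o + (L + o)/((2*L)) = 8*o + (L + o)*(1/(2*L)) = 8*o + (L + o)/(2*L))
X(1/(29 + f), 46)/(-5527) = ((46 + (1 + 16*46)/(29 + 71))/(2*(1/(29 + 71))))/(-5527) = ((46 + (1 + 736)/100)/(2*(1/100)))*(-1/5527) = ((46 + (1/100)*737)/(2*(1/100)))*(-1/5527) = ((½)*100*(46 + 737/100))*(-1/5527) = ((½)*100*(5337/100))*(-1/5527) = (5337/2)*(-1/5527) = -5337/11054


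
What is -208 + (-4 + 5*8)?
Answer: -172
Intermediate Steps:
-208 + (-4 + 5*8) = -208 + (-4 + 40) = -208 + 36 = -172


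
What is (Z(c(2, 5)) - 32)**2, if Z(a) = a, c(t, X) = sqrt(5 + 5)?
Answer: (32 - sqrt(10))**2 ≈ 831.61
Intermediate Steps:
c(t, X) = sqrt(10)
(Z(c(2, 5)) - 32)**2 = (sqrt(10) - 32)**2 = (-32 + sqrt(10))**2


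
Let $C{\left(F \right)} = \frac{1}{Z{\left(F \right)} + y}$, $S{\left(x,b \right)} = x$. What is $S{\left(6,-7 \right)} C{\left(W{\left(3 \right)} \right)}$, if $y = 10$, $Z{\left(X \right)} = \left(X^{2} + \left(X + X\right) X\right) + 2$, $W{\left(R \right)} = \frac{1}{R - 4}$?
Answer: $\frac{2}{5} \approx 0.4$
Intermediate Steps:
$W{\left(R \right)} = \frac{1}{-4 + R}$
$Z{\left(X \right)} = 2 + 3 X^{2}$ ($Z{\left(X \right)} = \left(X^{2} + 2 X X\right) + 2 = \left(X^{2} + 2 X^{2}\right) + 2 = 3 X^{2} + 2 = 2 + 3 X^{2}$)
$C{\left(F \right)} = \frac{1}{12 + 3 F^{2}}$ ($C{\left(F \right)} = \frac{1}{\left(2 + 3 F^{2}\right) + 10} = \frac{1}{12 + 3 F^{2}}$)
$S{\left(6,-7 \right)} C{\left(W{\left(3 \right)} \right)} = 6 \frac{1}{3 \left(4 + \left(\frac{1}{-4 + 3}\right)^{2}\right)} = 6 \frac{1}{3 \left(4 + \left(\frac{1}{-1}\right)^{2}\right)} = 6 \frac{1}{3 \left(4 + \left(-1\right)^{2}\right)} = 6 \frac{1}{3 \left(4 + 1\right)} = 6 \frac{1}{3 \cdot 5} = 6 \cdot \frac{1}{3} \cdot \frac{1}{5} = 6 \cdot \frac{1}{15} = \frac{2}{5}$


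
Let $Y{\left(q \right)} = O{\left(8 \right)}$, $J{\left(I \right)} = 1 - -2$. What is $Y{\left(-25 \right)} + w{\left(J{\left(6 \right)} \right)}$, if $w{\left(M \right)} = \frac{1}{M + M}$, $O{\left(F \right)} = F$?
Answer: $\frac{49}{6} \approx 8.1667$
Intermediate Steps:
$J{\left(I \right)} = 3$ ($J{\left(I \right)} = 1 + 2 = 3$)
$Y{\left(q \right)} = 8$
$w{\left(M \right)} = \frac{1}{2 M}$
$Y{\left(-25 \right)} + w{\left(J{\left(6 \right)} \right)} = 8 + \frac{1}{2 \cdot 3} = 8 + \frac{1}{2} \cdot \frac{1}{3} = 8 + \frac{1}{6} = \frac{49}{6}$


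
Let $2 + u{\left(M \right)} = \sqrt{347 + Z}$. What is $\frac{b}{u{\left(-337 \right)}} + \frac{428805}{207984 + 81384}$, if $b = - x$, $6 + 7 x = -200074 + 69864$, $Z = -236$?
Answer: $\frac{8409095769}{24081848} + \frac{130216 \sqrt{111}}{749} \approx 2180.8$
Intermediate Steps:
$x = - \frac{130216}{7}$ ($x = - \frac{6}{7} + \frac{-200074 + 69864}{7} = - \frac{6}{7} + \frac{1}{7} \left(-130210\right) = - \frac{6}{7} - \frac{130210}{7} = - \frac{130216}{7} \approx -18602.0$)
$u{\left(M \right)} = -2 + \sqrt{111}$ ($u{\left(M \right)} = -2 + \sqrt{347 - 236} = -2 + \sqrt{111}$)
$b = \frac{130216}{7}$ ($b = \left(-1\right) \left(- \frac{130216}{7}\right) = \frac{130216}{7} \approx 18602.0$)
$\frac{b}{u{\left(-337 \right)}} + \frac{428805}{207984 + 81384} = \frac{130216}{7 \left(-2 + \sqrt{111}\right)} + \frac{428805}{207984 + 81384} = \frac{130216}{7 \left(-2 + \sqrt{111}\right)} + \frac{428805}{289368} = \frac{130216}{7 \left(-2 + \sqrt{111}\right)} + 428805 \cdot \frac{1}{289368} = \frac{130216}{7 \left(-2 + \sqrt{111}\right)} + \frac{47645}{32152} = \frac{47645}{32152} + \frac{130216}{7 \left(-2 + \sqrt{111}\right)}$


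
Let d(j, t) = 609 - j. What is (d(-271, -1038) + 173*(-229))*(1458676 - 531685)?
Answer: -35908850367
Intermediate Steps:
(d(-271, -1038) + 173*(-229))*(1458676 - 531685) = ((609 - 1*(-271)) + 173*(-229))*(1458676 - 531685) = ((609 + 271) - 39617)*926991 = (880 - 39617)*926991 = -38737*926991 = -35908850367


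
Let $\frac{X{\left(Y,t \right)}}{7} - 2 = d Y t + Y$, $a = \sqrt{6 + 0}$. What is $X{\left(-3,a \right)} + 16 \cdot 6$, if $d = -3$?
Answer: $89 + 63 \sqrt{6} \approx 243.32$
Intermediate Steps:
$a = \sqrt{6} \approx 2.4495$
$X{\left(Y,t \right)} = 14 + 7 Y - 21 Y t$ ($X{\left(Y,t \right)} = 14 + 7 \left(- 3 Y t + Y\right) = 14 + 7 \left(Y - 3 Y t\right) = 14 - \left(- 7 Y + 21 Y t\right) = 14 + 7 Y - 21 Y t$)
$X{\left(-3,a \right)} + 16 \cdot 6 = \left(14 + 7 \left(-3\right) - - 63 \sqrt{6}\right) + 16 \cdot 6 = \left(14 - 21 + 63 \sqrt{6}\right) + 96 = \left(-7 + 63 \sqrt{6}\right) + 96 = 89 + 63 \sqrt{6}$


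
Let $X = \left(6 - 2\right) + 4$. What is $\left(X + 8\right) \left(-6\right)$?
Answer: $-96$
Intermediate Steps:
$X = 8$ ($X = 4 + 4 = 8$)
$\left(X + 8\right) \left(-6\right) = \left(8 + 8\right) \left(-6\right) = 16 \left(-6\right) = -96$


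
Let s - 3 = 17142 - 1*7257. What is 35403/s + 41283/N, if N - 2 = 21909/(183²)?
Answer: 1519285309013/97657184 ≈ 15557.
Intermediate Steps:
s = 9888 (s = 3 + (17142 - 1*7257) = 3 + (17142 - 7257) = 3 + 9885 = 9888)
N = 29629/11163 (N = 2 + 21909/(183²) = 2 + 21909/33489 = 2 + 21909*(1/33489) = 2 + 7303/11163 = 29629/11163 ≈ 2.6542)
35403/s + 41283/N = 35403/9888 + 41283/(29629/11163) = 35403*(1/9888) + 41283*(11163/29629) = 11801/3296 + 460842129/29629 = 1519285309013/97657184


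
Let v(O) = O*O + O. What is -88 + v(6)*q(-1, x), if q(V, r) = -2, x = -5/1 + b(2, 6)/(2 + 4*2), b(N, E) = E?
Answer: -172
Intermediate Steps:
v(O) = O + O² (v(O) = O² + O = O + O²)
x = -22/5 (x = -5/1 + 6/(2 + 4*2) = -5*1 + 6/(2 + 8) = -5 + 6/10 = -5 + 6*(⅒) = -5 + ⅗ = -22/5 ≈ -4.4000)
-88 + v(6)*q(-1, x) = -88 + (6*(1 + 6))*(-2) = -88 + (6*7)*(-2) = -88 + 42*(-2) = -88 - 84 = -172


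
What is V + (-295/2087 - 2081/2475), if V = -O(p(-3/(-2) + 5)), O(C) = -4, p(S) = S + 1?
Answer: 15588128/5165325 ≈ 3.0178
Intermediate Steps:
p(S) = 1 + S
V = 4 (V = -1*(-4) = 4)
V + (-295/2087 - 2081/2475) = 4 + (-295/2087 - 2081/2475) = 4 - 5073172/5165325 = 15588128/5165325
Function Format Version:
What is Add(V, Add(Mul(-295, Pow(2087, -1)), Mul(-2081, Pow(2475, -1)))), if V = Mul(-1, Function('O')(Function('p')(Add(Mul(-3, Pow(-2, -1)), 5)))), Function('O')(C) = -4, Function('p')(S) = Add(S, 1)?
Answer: Rational(15588128, 5165325) ≈ 3.0178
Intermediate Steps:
Function('p')(S) = Add(1, S)
V = 4 (V = Mul(-1, -4) = 4)
Add(V, Add(Mul(-295, Pow(2087, -1)), Mul(-2081, Pow(2475, -1)))) = Add(4, Add(Mul(-295, Pow(2087, -1)), Mul(-2081, Pow(2475, -1)))) = Add(4, Add(Mul(-295, Rational(1, 2087)), Mul(-2081, Rational(1, 2475)))) = Add(4, Add(Rational(-295, 2087), Rational(-2081, 2475))) = Add(4, Rational(-5073172, 5165325)) = Rational(15588128, 5165325)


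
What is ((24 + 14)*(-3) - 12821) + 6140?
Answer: -6795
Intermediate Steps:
((24 + 14)*(-3) - 12821) + 6140 = (38*(-3) - 12821) + 6140 = (-114 - 12821) + 6140 = -12935 + 6140 = -6795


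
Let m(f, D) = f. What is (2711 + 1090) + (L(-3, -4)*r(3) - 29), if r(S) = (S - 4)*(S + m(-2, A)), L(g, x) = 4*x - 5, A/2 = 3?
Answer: 3793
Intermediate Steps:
A = 6 (A = 2*3 = 6)
L(g, x) = -5 + 4*x
r(S) = (-4 + S)*(-2 + S) (r(S) = (S - 4)*(S - 2) = (-4 + S)*(-2 + S))
(2711 + 1090) + (L(-3, -4)*r(3) - 29) = (2711 + 1090) + ((-5 + 4*(-4))*(8 + 3² - 6*3) - 29) = 3801 + ((-5 - 16)*(8 + 9 - 18) - 29) = 3801 + (-21*(-1) - 29) = 3801 + (21 - 29) = 3801 - 8 = 3793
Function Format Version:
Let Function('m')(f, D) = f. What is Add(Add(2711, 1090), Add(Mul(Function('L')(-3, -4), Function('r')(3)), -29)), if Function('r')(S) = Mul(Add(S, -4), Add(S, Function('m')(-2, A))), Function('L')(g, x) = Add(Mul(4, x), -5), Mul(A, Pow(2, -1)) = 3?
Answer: 3793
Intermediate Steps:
A = 6 (A = Mul(2, 3) = 6)
Function('L')(g, x) = Add(-5, Mul(4, x))
Function('r')(S) = Mul(Add(-4, S), Add(-2, S)) (Function('r')(S) = Mul(Add(S, -4), Add(S, -2)) = Mul(Add(-4, S), Add(-2, S)))
Add(Add(2711, 1090), Add(Mul(Function('L')(-3, -4), Function('r')(3)), -29)) = Add(Add(2711, 1090), Add(Mul(Add(-5, Mul(4, -4)), Add(8, Pow(3, 2), Mul(-6, 3))), -29)) = Add(3801, Add(Mul(Add(-5, -16), Add(8, 9, -18)), -29)) = Add(3801, Add(Mul(-21, -1), -29)) = Add(3801, Add(21, -29)) = Add(3801, -8) = 3793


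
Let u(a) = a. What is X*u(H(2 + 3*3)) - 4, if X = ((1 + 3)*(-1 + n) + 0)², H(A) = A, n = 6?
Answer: 4396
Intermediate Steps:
X = 400 (X = ((1 + 3)*(-1 + 6) + 0)² = (4*5 + 0)² = (20 + 0)² = 20² = 400)
X*u(H(2 + 3*3)) - 4 = 400*(2 + 3*3) - 4 = 400*(2 + 9) - 4 = 400*11 - 4 = 4400 - 4 = 4396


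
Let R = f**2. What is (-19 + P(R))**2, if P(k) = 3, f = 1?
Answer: 256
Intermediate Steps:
R = 1 (R = 1**2 = 1)
(-19 + P(R))**2 = (-19 + 3)**2 = (-16)**2 = 256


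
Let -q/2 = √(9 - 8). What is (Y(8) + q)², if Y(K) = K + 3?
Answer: 81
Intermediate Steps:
Y(K) = 3 + K
q = -2 (q = -2*√(9 - 8) = -2*√1 = -2*1 = -2)
(Y(8) + q)² = ((3 + 8) - 2)² = (11 - 2)² = 9² = 81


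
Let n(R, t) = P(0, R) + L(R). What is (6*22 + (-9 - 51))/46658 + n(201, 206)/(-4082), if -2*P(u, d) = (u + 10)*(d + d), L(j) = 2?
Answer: 23495792/47614489 ≈ 0.49346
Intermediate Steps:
P(u, d) = -d*(10 + u) (P(u, d) = -(u + 10)*(d + d)/2 = -(10 + u)*2*d/2 = -d*(10 + u))
n(R, t) = 2 - 10*R (n(R, t) = -R*(10 + 0) + 2 = -1*R*10 + 2 = -10*R + 2 = 2 - 10*R)
(6*22 + (-9 - 51))/46658 + n(201, 206)/(-4082) = (6*22 + (-9 - 51))/46658 + (2 - 10*201)/(-4082) = (132 - 60)*(1/46658) + (2 - 2010)*(-1/4082) = 72*(1/46658) - 2008*(-1/4082) = 36/23329 + 1004/2041 = 23495792/47614489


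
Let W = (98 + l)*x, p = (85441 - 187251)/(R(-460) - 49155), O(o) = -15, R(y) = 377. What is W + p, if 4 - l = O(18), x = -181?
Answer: -516434948/24389 ≈ -21175.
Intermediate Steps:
l = 19 (l = 4 - 1*(-15) = 4 + 15 = 19)
p = 50905/24389 (p = (85441 - 187251)/(377 - 49155) = -101810/(-48778) = -101810*(-1/48778) = 50905/24389 ≈ 2.0872)
W = -21177 (W = (98 + 19)*(-181) = 117*(-181) = -21177)
W + p = -21177 + 50905/24389 = -516434948/24389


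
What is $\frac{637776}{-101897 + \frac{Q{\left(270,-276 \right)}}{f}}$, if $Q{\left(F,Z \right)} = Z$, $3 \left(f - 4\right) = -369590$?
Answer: $- \frac{117853989264}{18829444319} \approx -6.259$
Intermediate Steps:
$f = - \frac{369578}{3}$ ($f = 4 + \frac{1}{3} \left(-369590\right) = 4 - \frac{369590}{3} = - \frac{369578}{3} \approx -1.2319 \cdot 10^{5}$)
$\frac{637776}{-101897 + \frac{Q{\left(270,-276 \right)}}{f}} = \frac{637776}{-101897 - \frac{276}{- \frac{369578}{3}}} = \frac{637776}{-101897 - - \frac{414}{184789}} = \frac{637776}{-101897 + \frac{414}{184789}} = \frac{637776}{- \frac{18829444319}{184789}} = 637776 \left(- \frac{184789}{18829444319}\right) = - \frac{117853989264}{18829444319}$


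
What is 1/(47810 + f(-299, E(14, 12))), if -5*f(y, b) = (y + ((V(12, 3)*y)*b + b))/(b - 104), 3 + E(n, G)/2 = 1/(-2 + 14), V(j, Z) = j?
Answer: 3295/157657701 ≈ 2.0900e-5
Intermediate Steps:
E(n, G) = -35/6 (E(n, G) = -6 + 2/(-2 + 14) = -6 + 2/12 = -6 + 2*(1/12) = -6 + ⅙ = -35/6)
f(y, b) = -(b + y + 12*b*y)/(5*(-104 + b)) (f(y, b) = -(y + ((12*y)*b + b))/(5*(b - 104)) = -(y + (12*b*y + b))/(5*(-104 + b)) = -(y + (b + 12*b*y))/(5*(-104 + b)) = -(b + y + 12*b*y)/(5*(-104 + b)))
1/(47810 + f(-299, E(14, 12))) = 1/(47810 + (-1*(-35/6) - 1*(-299) - 12*(-35/6)*(-299))/(5*(-104 - 35/6))) = 1/(47810 + (35/6 + 299 - 20930)/(5*(-659/6))) = 1/(47810 + (⅕)*(-6/659)*(-123751/6)) = 1/(47810 + 123751/3295) = 1/(157657701/3295) = 3295/157657701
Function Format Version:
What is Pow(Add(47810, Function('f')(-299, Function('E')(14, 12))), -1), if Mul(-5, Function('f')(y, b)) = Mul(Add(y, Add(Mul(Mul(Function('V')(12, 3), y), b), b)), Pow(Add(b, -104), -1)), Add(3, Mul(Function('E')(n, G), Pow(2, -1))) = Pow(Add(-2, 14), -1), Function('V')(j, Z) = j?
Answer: Rational(3295, 157657701) ≈ 2.0900e-5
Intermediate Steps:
Function('E')(n, G) = Rational(-35, 6) (Function('E')(n, G) = Add(-6, Mul(2, Pow(Add(-2, 14), -1))) = Add(-6, Mul(2, Pow(12, -1))) = Add(-6, Mul(2, Rational(1, 12))) = Add(-6, Rational(1, 6)) = Rational(-35, 6))
Function('f')(y, b) = Mul(Rational(-1, 5), Pow(Add(-104, b), -1), Add(b, y, Mul(12, b, y))) (Function('f')(y, b) = Mul(Rational(-1, 5), Mul(Add(y, Add(Mul(Mul(12, y), b), b)), Pow(Add(b, -104), -1))) = Mul(Rational(-1, 5), Mul(Add(y, Add(Mul(12, b, y), b)), Pow(Add(-104, b), -1))) = Mul(Rational(-1, 5), Mul(Add(y, Add(b, Mul(12, b, y))), Pow(Add(-104, b), -1))) = Mul(Rational(-1, 5), Mul(Add(b, y, Mul(12, b, y)), Pow(Add(-104, b), -1))) = Mul(Rational(-1, 5), Mul(Pow(Add(-104, b), -1), Add(b, y, Mul(12, b, y)))) = Mul(Rational(-1, 5), Pow(Add(-104, b), -1), Add(b, y, Mul(12, b, y))))
Pow(Add(47810, Function('f')(-299, Function('E')(14, 12))), -1) = Pow(Add(47810, Mul(Rational(1, 5), Pow(Add(-104, Rational(-35, 6)), -1), Add(Mul(-1, Rational(-35, 6)), Mul(-1, -299), Mul(-12, Rational(-35, 6), -299)))), -1) = Pow(Add(47810, Mul(Rational(1, 5), Pow(Rational(-659, 6), -1), Add(Rational(35, 6), 299, -20930))), -1) = Pow(Add(47810, Mul(Rational(1, 5), Rational(-6, 659), Rational(-123751, 6))), -1) = Pow(Add(47810, Rational(123751, 3295)), -1) = Pow(Rational(157657701, 3295), -1) = Rational(3295, 157657701)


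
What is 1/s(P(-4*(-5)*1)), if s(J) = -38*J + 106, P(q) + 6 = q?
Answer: -1/426 ≈ -0.0023474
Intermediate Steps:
P(q) = -6 + q
s(J) = 106 - 38*J
1/s(P(-4*(-5)*1)) = 1/(106 - 38*(-6 - 4*(-5)*1)) = 1/(106 - 38*(-6 + 20*1)) = 1/(106 - 38*(-6 + 20)) = 1/(106 - 38*14) = 1/(106 - 532) = 1/(-426) = -1/426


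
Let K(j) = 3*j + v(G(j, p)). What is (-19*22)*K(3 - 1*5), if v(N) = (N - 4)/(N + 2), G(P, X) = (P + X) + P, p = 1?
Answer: -418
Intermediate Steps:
G(P, X) = X + 2*P
v(N) = (-4 + N)/(2 + N)
K(j) = 3*j + (-3 + 2*j)/(3 + 2*j) (K(j) = 3*j + (-4 + (1 + 2*j))/(2 + (1 + 2*j)) = 3*j + (-3 + 2*j)/(3 + 2*j))
(-19*22)*K(3 - 1*5) = (-19*22)*((-3 + 6*(3 - 1*5)² + 11*(3 - 1*5))/(3 + 2*(3 - 1*5))) = -418*(-3 + 6*(3 - 5)² + 11*(3 - 5))/(3 + 2*(3 - 5)) = -418*(-3 + 6*(-2)² + 11*(-2))/(3 + 2*(-2)) = -418*(-3 + 6*4 - 22)/(3 - 4) = -418*(-3 + 24 - 22)/(-1) = -(-418)*(-1) = -418*1 = -418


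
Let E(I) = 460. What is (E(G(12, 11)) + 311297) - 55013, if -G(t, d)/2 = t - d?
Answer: 256744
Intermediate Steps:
G(t, d) = -2*t + 2*d (G(t, d) = -2*(t - d) = -2*t + 2*d)
(E(G(12, 11)) + 311297) - 55013 = (460 + 311297) - 55013 = 311757 - 55013 = 256744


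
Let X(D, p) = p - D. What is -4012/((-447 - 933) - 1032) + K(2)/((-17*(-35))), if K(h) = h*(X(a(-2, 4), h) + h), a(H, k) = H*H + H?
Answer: 599197/358785 ≈ 1.6701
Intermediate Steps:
a(H, k) = H + H² (a(H, k) = H² + H = H + H²)
K(h) = h*(-2 + 2*h) (K(h) = h*((h - (-2)*(1 - 2)) + h) = h*((h - (-2)*(-1)) + h) = h*((h - 1*2) + h) = h*((h - 2) + h) = h*((-2 + h) + h) = h*(-2 + 2*h))
-4012/((-447 - 933) - 1032) + K(2)/((-17*(-35))) = -4012/((-447 - 933) - 1032) + (2*2*(-1 + 2))/((-17*(-35))) = -4012/(-1380 - 1032) + (2*2*1)/595 = -4012/(-2412) + 4*(1/595) = -4012*(-1/2412) + 4/595 = 1003/603 + 4/595 = 599197/358785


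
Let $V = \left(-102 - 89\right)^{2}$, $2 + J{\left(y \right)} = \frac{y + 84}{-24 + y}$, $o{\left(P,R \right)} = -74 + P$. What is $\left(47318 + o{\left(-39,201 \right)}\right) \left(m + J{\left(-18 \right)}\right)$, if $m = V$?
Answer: $\frac{12053419110}{7} \approx 1.7219 \cdot 10^{9}$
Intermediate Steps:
$J{\left(y \right)} = -2 + \frac{84 + y}{-24 + y}$ ($J{\left(y \right)} = -2 + \frac{y + 84}{-24 + y} = -2 + \frac{84 + y}{-24 + y}$)
$V = 36481$ ($V = \left(-191\right)^{2} = 36481$)
$m = 36481$
$\left(47318 + o{\left(-39,201 \right)}\right) \left(m + J{\left(-18 \right)}\right) = \left(47318 - 113\right) \left(36481 + \frac{132 - -18}{-24 - 18}\right) = \left(47318 - 113\right) \left(36481 + \frac{132 + 18}{-42}\right) = 47205 \left(36481 - \frac{25}{7}\right) = 47205 \cdot \frac{255342}{7} = \frac{12053419110}{7}$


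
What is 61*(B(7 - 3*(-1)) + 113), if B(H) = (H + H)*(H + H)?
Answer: 31293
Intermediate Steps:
B(H) = 4*H**2 (B(H) = (2*H)*(2*H) = 4*H**2)
61*(B(7 - 3*(-1)) + 113) = 61*(4*(7 - 3*(-1))**2 + 113) = 61*(4*(7 + 3)**2 + 113) = 61*(4*10**2 + 113) = 61*(4*100 + 113) = 61*(400 + 113) = 61*513 = 31293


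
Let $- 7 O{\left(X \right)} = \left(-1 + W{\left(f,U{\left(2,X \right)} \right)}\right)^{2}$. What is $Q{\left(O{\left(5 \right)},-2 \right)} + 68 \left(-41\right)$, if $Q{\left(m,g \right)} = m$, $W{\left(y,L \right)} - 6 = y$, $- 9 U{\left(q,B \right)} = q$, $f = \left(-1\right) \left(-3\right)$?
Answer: $- \frac{19580}{7} \approx -2797.1$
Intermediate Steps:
$f = 3$
$U{\left(q,B \right)} = - \frac{q}{9}$
$W{\left(y,L \right)} = 6 + y$
$O{\left(X \right)} = - \frac{64}{7}$ ($O{\left(X \right)} = - \frac{\left(-1 + \left(6 + 3\right)\right)^{2}}{7} = - \frac{\left(-1 + 9\right)^{2}}{7} = - \frac{8^{2}}{7} = \left(- \frac{1}{7}\right) 64 = - \frac{64}{7}$)
$Q{\left(O{\left(5 \right)},-2 \right)} + 68 \left(-41\right) = - \frac{64}{7} + 68 \left(-41\right) = - \frac{64}{7} - 2788 = - \frac{19580}{7}$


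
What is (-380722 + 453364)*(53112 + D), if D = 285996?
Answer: 24633483336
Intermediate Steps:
(-380722 + 453364)*(53112 + D) = (-380722 + 453364)*(53112 + 285996) = 72642*339108 = 24633483336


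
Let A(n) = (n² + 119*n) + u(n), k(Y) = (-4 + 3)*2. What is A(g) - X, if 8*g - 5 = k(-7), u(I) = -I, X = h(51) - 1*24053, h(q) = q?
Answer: 1538969/64 ≈ 24046.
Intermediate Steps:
X = -24002 (X = 51 - 1*24053 = 51 - 24053 = -24002)
k(Y) = -2 (k(Y) = -1*2 = -2)
g = 3/8 (g = 5/8 + (⅛)*(-2) = 5/8 - ¼ = 3/8 ≈ 0.37500)
A(n) = n² + 118*n (A(n) = (n² + 119*n) - n = n² + 118*n)
A(g) - X = 3*(118 + 3/8)/8 - 1*(-24002) = (3/8)*(947/8) + 24002 = 2841/64 + 24002 = 1538969/64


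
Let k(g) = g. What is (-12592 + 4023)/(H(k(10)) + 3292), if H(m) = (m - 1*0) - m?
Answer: -8569/3292 ≈ -2.6030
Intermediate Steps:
H(m) = 0 (H(m) = (m + 0) - m = m - m = 0)
(-12592 + 4023)/(H(k(10)) + 3292) = (-12592 + 4023)/(0 + 3292) = -8569/3292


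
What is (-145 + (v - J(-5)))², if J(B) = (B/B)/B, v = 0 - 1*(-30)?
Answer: 329476/25 ≈ 13179.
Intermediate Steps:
v = 30 (v = 0 + 30 = 30)
J(B) = 1/B
(-145 + (v - J(-5)))² = (-145 + (30 - 1/(-5)))² = (-145 + (30 - 1*(-⅕)))² = (-145 + (30 + ⅕))² = (-145 + 151/5)² = (-574/5)² = 329476/25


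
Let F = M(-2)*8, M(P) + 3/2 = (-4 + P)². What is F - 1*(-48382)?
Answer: 48658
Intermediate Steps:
M(P) = -3/2 + (-4 + P)²
F = 276 (F = (-3/2 + (-4 - 2)²)*8 = (-3/2 + (-6)²)*8 = (-3/2 + 36)*8 = (69/2)*8 = 276)
F - 1*(-48382) = 276 - 1*(-48382) = 276 + 48382 = 48658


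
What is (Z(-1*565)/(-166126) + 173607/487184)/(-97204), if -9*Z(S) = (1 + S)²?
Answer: -23029833889/3933550826200768 ≈ -5.8547e-6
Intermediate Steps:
Z(S) = -(1 + S)²/9
(Z(-1*565)/(-166126) + 173607/487184)/(-97204) = (-(1 - 1*565)²/9/(-166126) + 173607/487184)/(-97204) = (-(1 - 565)²/9*(-1/166126) + 173607*(1/487184))*(-1/97204) = (-⅑*(-564)²*(-1/166126) + 173607/487184)*(-1/97204) = (-⅑*318096*(-1/166126) + 173607/487184)*(-1/97204) = (-35344*(-1/166126) + 173607/487184)*(-1/97204) = (17672/83063 + 173607/487184)*(-1/97204) = (23029833889/40466964592)*(-1/97204) = -23029833889/3933550826200768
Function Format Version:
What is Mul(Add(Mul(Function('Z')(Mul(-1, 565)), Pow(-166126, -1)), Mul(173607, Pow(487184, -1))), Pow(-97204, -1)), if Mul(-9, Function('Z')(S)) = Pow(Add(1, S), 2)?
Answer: Rational(-23029833889, 3933550826200768) ≈ -5.8547e-6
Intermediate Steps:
Function('Z')(S) = Mul(Rational(-1, 9), Pow(Add(1, S), 2))
Mul(Add(Mul(Function('Z')(Mul(-1, 565)), Pow(-166126, -1)), Mul(173607, Pow(487184, -1))), Pow(-97204, -1)) = Mul(Add(Mul(Mul(Rational(-1, 9), Pow(Add(1, Mul(-1, 565)), 2)), Pow(-166126, -1)), Mul(173607, Pow(487184, -1))), Pow(-97204, -1)) = Mul(Add(Mul(Mul(Rational(-1, 9), Pow(Add(1, -565), 2)), Rational(-1, 166126)), Mul(173607, Rational(1, 487184))), Rational(-1, 97204)) = Mul(Add(Mul(Mul(Rational(-1, 9), Pow(-564, 2)), Rational(-1, 166126)), Rational(173607, 487184)), Rational(-1, 97204)) = Mul(Add(Mul(Mul(Rational(-1, 9), 318096), Rational(-1, 166126)), Rational(173607, 487184)), Rational(-1, 97204)) = Mul(Add(Mul(-35344, Rational(-1, 166126)), Rational(173607, 487184)), Rational(-1, 97204)) = Mul(Add(Rational(17672, 83063), Rational(173607, 487184)), Rational(-1, 97204)) = Mul(Rational(23029833889, 40466964592), Rational(-1, 97204)) = Rational(-23029833889, 3933550826200768)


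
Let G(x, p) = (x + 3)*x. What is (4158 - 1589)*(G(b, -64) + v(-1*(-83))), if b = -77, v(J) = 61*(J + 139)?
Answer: 49427560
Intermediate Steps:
v(J) = 8479 + 61*J (v(J) = 61*(139 + J) = 8479 + 61*J)
G(x, p) = x*(3 + x) (G(x, p) = (3 + x)*x = x*(3 + x))
(4158 - 1589)*(G(b, -64) + v(-1*(-83))) = (4158 - 1589)*(-77*(3 - 77) + (8479 + 61*(-1*(-83)))) = 2569*(-77*(-74) + (8479 + 61*83)) = 2569*(5698 + (8479 + 5063)) = 2569*(5698 + 13542) = 2569*19240 = 49427560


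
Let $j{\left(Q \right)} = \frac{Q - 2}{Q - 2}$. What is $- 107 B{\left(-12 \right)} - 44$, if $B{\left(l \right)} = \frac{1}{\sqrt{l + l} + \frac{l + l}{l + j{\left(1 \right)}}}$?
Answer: $\frac{11 \left(- 88 \sqrt{6} + 203 i\right)}{2 \left(- 12 i + 11 \sqrt{6}\right)} \approx -52.117 + 18.226 i$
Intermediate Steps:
$j{\left(Q \right)} = 1$ ($j{\left(Q \right)} = \frac{-2 + Q}{-2 + Q} = 1$)
$B{\left(l \right)} = \frac{1}{\sqrt{2} \sqrt{l} + \frac{2 l}{1 + l}}$ ($B{\left(l \right)} = \frac{1}{\sqrt{l + l} + \frac{l + l}{l + 1}} = \frac{1}{\sqrt{2 l} + \frac{2 l}{1 + l}} = \frac{1}{\sqrt{2} \sqrt{l} + \frac{2 l}{1 + l}}$)
$- 107 B{\left(-12 \right)} - 44 = - 107 \frac{1 - 12}{2 \left(-12\right) + \sqrt{2} \sqrt{-12} + \sqrt{2} \left(-12\right)^{\frac{3}{2}}} - 44 = - 107 \frac{1}{-24 + \sqrt{2} \cdot 2 i \sqrt{3} + \sqrt{2} \left(- 24 i \sqrt{3}\right)} \left(-11\right) - 44 = - 107 \frac{1}{-24 + 2 i \sqrt{6} - 24 i \sqrt{6}} \left(-11\right) - 44 = - 107 \frac{1}{-24 - 22 i \sqrt{6}} \left(-11\right) - 44 = - 107 \left(- \frac{11}{-24 - 22 i \sqrt{6}}\right) - 44 = \frac{1177}{-24 - 22 i \sqrt{6}} - 44 = -44 + \frac{1177}{-24 - 22 i \sqrt{6}}$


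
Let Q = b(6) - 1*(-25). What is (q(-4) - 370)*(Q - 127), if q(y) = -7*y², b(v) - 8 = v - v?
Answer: 45308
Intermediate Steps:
b(v) = 8 (b(v) = 8 + (v - v) = 8 + 0 = 8)
Q = 33 (Q = 8 - 1*(-25) = 8 + 25 = 33)
(q(-4) - 370)*(Q - 127) = (-7*(-4)² - 370)*(33 - 127) = (-7*16 - 370)*(-94) = (-112 - 370)*(-94) = -482*(-94) = 45308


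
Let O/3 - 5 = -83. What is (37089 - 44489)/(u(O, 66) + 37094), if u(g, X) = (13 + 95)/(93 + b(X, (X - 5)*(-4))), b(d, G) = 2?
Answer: -351500/1762019 ≈ -0.19949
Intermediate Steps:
O = -234 (O = 15 + 3*(-83) = 15 - 249 = -234)
u(g, X) = 108/95 (u(g, X) = (13 + 95)/(93 + 2) = 108/95)
(37089 - 44489)/(u(O, 66) + 37094) = (37089 - 44489)/(108/95 + 37094) = -7400/3524038/95 = -7400*95/3524038 = -351500/1762019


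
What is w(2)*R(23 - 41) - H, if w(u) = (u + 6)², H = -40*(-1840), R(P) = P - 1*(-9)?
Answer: -74176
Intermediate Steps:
R(P) = 9 + P (R(P) = P + 9 = 9 + P)
H = 73600
w(u) = (6 + u)²
w(2)*R(23 - 41) - H = (6 + 2)²*(9 + (23 - 41)) - 1*73600 = 8²*(9 - 18) - 73600 = 64*(-9) - 73600 = -576 - 73600 = -74176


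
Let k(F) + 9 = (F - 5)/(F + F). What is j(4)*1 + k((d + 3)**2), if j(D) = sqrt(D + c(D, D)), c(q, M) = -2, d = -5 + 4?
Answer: -73/8 + sqrt(2) ≈ -7.7108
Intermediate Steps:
d = -1
k(F) = -9 + (-5 + F)/(2*F) (k(F) = -9 + (F - 5)/(F + F) = -9 + (-5 + F)/((2*F)) = -9 + (-5 + F)*(1/(2*F)) = -9 + (-5 + F)/(2*F))
j(D) = sqrt(-2 + D) (j(D) = sqrt(D - 2) = sqrt(-2 + D))
j(4)*1 + k((d + 3)**2) = sqrt(-2 + 4)*1 + (-5 - 17*(-1 + 3)**2)/(2*((-1 + 3)**2)) = sqrt(2)*1 + (-5 - 17*2**2)/(2*(2**2)) = sqrt(2) + (1/2)*(-5 - 17*4)/4 = sqrt(2) + (1/2)*(1/4)*(-5 - 68) = sqrt(2) + (1/2)*(1/4)*(-73) = sqrt(2) - 73/8 = -73/8 + sqrt(2)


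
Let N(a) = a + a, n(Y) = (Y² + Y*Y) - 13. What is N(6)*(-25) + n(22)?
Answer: 655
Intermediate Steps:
n(Y) = -13 + 2*Y² (n(Y) = (Y² + Y²) - 13 = 2*Y² - 13 = -13 + 2*Y²)
N(a) = 2*a
N(6)*(-25) + n(22) = (2*6)*(-25) + (-13 + 2*22²) = 12*(-25) + (-13 + 2*484) = -300 + (-13 + 968) = -300 + 955 = 655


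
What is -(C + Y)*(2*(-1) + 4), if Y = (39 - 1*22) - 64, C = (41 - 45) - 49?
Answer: 200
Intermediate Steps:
C = -53 (C = -4 - 49 = -53)
Y = -47 (Y = (39 - 22) - 64 = 17 - 64 = -47)
-(C + Y)*(2*(-1) + 4) = -(-53 - 47)*(2*(-1) + 4) = -(-100)*(-2 + 4) = -(-100)*2 = -1*(-200) = 200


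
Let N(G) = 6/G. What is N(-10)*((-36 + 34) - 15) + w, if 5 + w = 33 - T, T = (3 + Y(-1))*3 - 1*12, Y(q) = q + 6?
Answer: 131/5 ≈ 26.200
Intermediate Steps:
Y(q) = 6 + q
T = 12 (T = (3 + (6 - 1))*3 - 1*12 = (3 + 5)*3 - 12 = 8*3 - 12 = 24 - 12 = 12)
w = 16 (w = -5 + (33 - 1*12) = -5 + (33 - 12) = -5 + 21 = 16)
N(-10)*((-36 + 34) - 15) + w = (6/(-10))*((-36 + 34) - 15) + 16 = (6*(-1/10))*(-2 - 15) + 16 = -3/5*(-17) + 16 = 51/5 + 16 = 131/5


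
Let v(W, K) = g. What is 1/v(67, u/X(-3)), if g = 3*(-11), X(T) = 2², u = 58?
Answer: -1/33 ≈ -0.030303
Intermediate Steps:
X(T) = 4
g = -33
v(W, K) = -33
1/v(67, u/X(-3)) = 1/(-33) = -1/33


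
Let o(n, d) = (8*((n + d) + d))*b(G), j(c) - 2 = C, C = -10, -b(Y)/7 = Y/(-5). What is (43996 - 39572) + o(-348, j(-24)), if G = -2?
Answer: 62888/5 ≈ 12578.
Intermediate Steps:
b(Y) = 7*Y/5 (b(Y) = -7*Y/(-5) = -7*Y*(-1)/5 = -(-7)*Y/5 = 7*Y/5)
j(c) = -8 (j(c) = 2 - 10 = -8)
o(n, d) = -224*d/5 - 112*n/5 (o(n, d) = (8*((n + d) + d))*((7/5)*(-2)) = (8*((d + n) + d))*(-14/5) = (8*(n + 2*d))*(-14/5) = (8*n + 16*d)*(-14/5) = -224*d/5 - 112*n/5)
(43996 - 39572) + o(-348, j(-24)) = (43996 - 39572) + (-224/5*(-8) - 112/5*(-348)) = 4424 + (1792/5 + 38976/5) = 4424 + 40768/5 = 62888/5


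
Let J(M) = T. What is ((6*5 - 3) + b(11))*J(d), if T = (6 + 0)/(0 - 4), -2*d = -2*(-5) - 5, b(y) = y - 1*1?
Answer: -111/2 ≈ -55.500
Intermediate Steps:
b(y) = -1 + y (b(y) = y - 1 = -1 + y)
d = -5/2 (d = -(-2*(-5) - 5)/2 = -(10 - 5)/2 = -1/2*5 = -5/2 ≈ -2.5000)
T = -3/2 (T = 6/(-4) = 6*(-1/4) = -3/2 ≈ -1.5000)
J(M) = -3/2
((6*5 - 3) + b(11))*J(d) = ((6*5 - 3) + (-1 + 11))*(-3/2) = ((30 - 3) + 10)*(-3/2) = (27 + 10)*(-3/2) = 37*(-3/2) = -111/2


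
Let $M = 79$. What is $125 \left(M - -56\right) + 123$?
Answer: $16998$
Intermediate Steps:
$125 \left(M - -56\right) + 123 = 125 \left(79 - -56\right) + 123 = 125 \left(79 + 56\right) + 123 = 125 \cdot 135 + 123 = 16875 + 123 = 16998$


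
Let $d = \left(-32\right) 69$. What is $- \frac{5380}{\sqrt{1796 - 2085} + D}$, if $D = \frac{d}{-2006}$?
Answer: $- \frac{5957338560}{291955417} + \frac{92009583140 i}{291955417} \approx -20.405 + 315.15 i$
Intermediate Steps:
$d = -2208$
$D = \frac{1104}{1003}$ ($D = - \frac{2208}{-2006} = \left(-2208\right) \left(- \frac{1}{2006}\right) = \frac{1104}{1003} \approx 1.1007$)
$- \frac{5380}{\sqrt{1796 - 2085} + D} = - \frac{5380}{\sqrt{1796 - 2085} + \frac{1104}{1003}} = - \frac{5380}{\sqrt{-289} + \frac{1104}{1003}} = - \frac{5380}{17 i + \frac{1104}{1003}} = - \frac{5380}{\frac{1104}{1003} + 17 i} = - 5380 \frac{1006009 \left(\frac{1104}{1003} - 17 i\right)}{291955417} = - \frac{5412328420 \left(\frac{1104}{1003} - 17 i\right)}{291955417}$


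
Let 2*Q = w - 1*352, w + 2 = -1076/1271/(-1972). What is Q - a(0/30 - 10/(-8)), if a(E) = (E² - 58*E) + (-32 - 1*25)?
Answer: -491881203/10025648 ≈ -49.062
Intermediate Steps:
a(E) = -57 + E² - 58*E (a(E) = (E² - 58*E) + (-32 - 25) = (E² - 58*E) - 57 = -57 + E² - 58*E)
w = -1252937/626603 (w = -2 - 1076/1271/(-1972) = -2 - 1076*1/1271*(-1/1972) = -2 - 1076/1271*(-1/1972) = -2 + 269/626603 = -1252937/626603 ≈ -1.9996)
Q = -221817193/1253206 (Q = (-1252937/626603 - 1*352)/2 = (-1252937/626603 - 352)/2 = (½)*(-221817193/626603) = -221817193/1253206 ≈ -177.00)
Q - a(0/30 - 10/(-8)) = -221817193/1253206 - (-57 + (0/30 - 10/(-8))² - 58*(0/30 - 10/(-8))) = -221817193/1253206 - (-57 + (0*(1/30) - 10*(-⅛))² - 58*(0*(1/30) - 10*(-⅛))) = -221817193/1253206 - (-57 + (0 + 5/4)² - 58*(0 + 5/4)) = -221817193/1253206 - (-57 + (5/4)² - 58*5/4) = -221817193/1253206 - (-57 + 25/16 - 145/2) = -221817193/1253206 - 1*(-2047/16) = -221817193/1253206 + 2047/16 = -491881203/10025648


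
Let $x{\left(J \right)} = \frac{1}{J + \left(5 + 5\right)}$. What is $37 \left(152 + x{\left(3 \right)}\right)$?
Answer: $\frac{73149}{13} \approx 5626.8$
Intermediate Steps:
$x{\left(J \right)} = \frac{1}{10 + J}$ ($x{\left(J \right)} = \frac{1}{J + 10} = \frac{1}{10 + J}$)
$37 \left(152 + x{\left(3 \right)}\right) = 37 \left(152 + \frac{1}{10 + 3}\right) = 37 \left(152 + \frac{1}{13}\right) = 37 \cdot \frac{1977}{13} = \frac{73149}{13}$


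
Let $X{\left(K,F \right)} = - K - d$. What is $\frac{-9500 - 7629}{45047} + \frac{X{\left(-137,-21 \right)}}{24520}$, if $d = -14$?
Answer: $- \frac{413200983}{1104552440} \approx -0.37409$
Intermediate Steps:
$X{\left(K,F \right)} = 14 - K$ ($X{\left(K,F \right)} = - K - -14 = - K + 14 = 14 - K$)
$\frac{-9500 - 7629}{45047} + \frac{X{\left(-137,-21 \right)}}{24520} = \frac{-9500 - 7629}{45047} + \frac{14 - -137}{24520} = \left(-17129\right) \frac{1}{45047} + \left(14 + 137\right) \frac{1}{24520} = - \frac{17129}{45047} + 151 \cdot \frac{1}{24520} = - \frac{17129}{45047} + \frac{151}{24520} = - \frac{413200983}{1104552440}$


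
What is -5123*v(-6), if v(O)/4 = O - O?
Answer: 0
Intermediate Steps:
v(O) = 0 (v(O) = 4*(O - O) = 4*0 = 0)
-5123*v(-6) = -5123*0 = 0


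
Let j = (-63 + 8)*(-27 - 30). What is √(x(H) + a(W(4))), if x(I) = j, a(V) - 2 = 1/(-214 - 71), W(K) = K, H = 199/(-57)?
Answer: 2*√63700635/285 ≈ 56.009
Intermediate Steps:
H = -199/57 (H = 199*(-1/57) = -199/57 ≈ -3.4912)
j = 3135 (j = -55*(-57) = 3135)
a(V) = 569/285 (a(V) = 2 + 1/(-214 - 71) = 2 + 1/(-285) = 2 - 1/285 = 569/285)
x(I) = 3135
√(x(H) + a(W(4))) = √(3135 + 569/285) = √(894044/285) = 2*√63700635/285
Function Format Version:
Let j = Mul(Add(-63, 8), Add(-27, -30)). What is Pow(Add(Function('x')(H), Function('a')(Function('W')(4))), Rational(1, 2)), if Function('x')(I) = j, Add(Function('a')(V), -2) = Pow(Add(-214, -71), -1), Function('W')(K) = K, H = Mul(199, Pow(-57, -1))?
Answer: Mul(Rational(2, 285), Pow(63700635, Rational(1, 2))) ≈ 56.009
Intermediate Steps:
H = Rational(-199, 57) (H = Mul(199, Rational(-1, 57)) = Rational(-199, 57) ≈ -3.4912)
j = 3135 (j = Mul(-55, -57) = 3135)
Function('a')(V) = Rational(569, 285) (Function('a')(V) = Add(2, Pow(Add(-214, -71), -1)) = Add(2, Pow(-285, -1)) = Add(2, Rational(-1, 285)) = Rational(569, 285))
Function('x')(I) = 3135
Pow(Add(Function('x')(H), Function('a')(Function('W')(4))), Rational(1, 2)) = Pow(Add(3135, Rational(569, 285)), Rational(1, 2)) = Pow(Rational(894044, 285), Rational(1, 2)) = Mul(Rational(2, 285), Pow(63700635, Rational(1, 2)))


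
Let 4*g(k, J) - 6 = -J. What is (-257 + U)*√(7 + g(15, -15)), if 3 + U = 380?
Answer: 420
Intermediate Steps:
U = 377 (U = -3 + 380 = 377)
g(k, J) = 3/2 - J/4 (g(k, J) = 3/2 + (-J)/4 = 3/2 - J/4)
(-257 + U)*√(7 + g(15, -15)) = (-257 + 377)*√(7 + (3/2 - ¼*(-15))) = 120*√(7 + (3/2 + 15/4)) = 120*√(7 + 21/4) = 120*√(49/4) = 120*(7/2) = 420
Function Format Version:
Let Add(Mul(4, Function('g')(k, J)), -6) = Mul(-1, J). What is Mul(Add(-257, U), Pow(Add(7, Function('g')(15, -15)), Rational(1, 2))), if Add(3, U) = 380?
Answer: 420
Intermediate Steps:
U = 377 (U = Add(-3, 380) = 377)
Function('g')(k, J) = Add(Rational(3, 2), Mul(Rational(-1, 4), J)) (Function('g')(k, J) = Add(Rational(3, 2), Mul(Rational(1, 4), Mul(-1, J))) = Add(Rational(3, 2), Mul(Rational(-1, 4), J)))
Mul(Add(-257, U), Pow(Add(7, Function('g')(15, -15)), Rational(1, 2))) = Mul(Add(-257, 377), Pow(Add(7, Add(Rational(3, 2), Mul(Rational(-1, 4), -15))), Rational(1, 2))) = Mul(120, Pow(Add(7, Add(Rational(3, 2), Rational(15, 4))), Rational(1, 2))) = Mul(120, Pow(Add(7, Rational(21, 4)), Rational(1, 2))) = Mul(120, Pow(Rational(49, 4), Rational(1, 2))) = Mul(120, Rational(7, 2)) = 420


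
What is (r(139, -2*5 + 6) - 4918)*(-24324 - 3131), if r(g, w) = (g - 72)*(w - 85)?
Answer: 298737855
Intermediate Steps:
r(g, w) = (-85 + w)*(-72 + g) (r(g, w) = (-72 + g)*(-85 + w) = (-85 + w)*(-72 + g))
(r(139, -2*5 + 6) - 4918)*(-24324 - 3131) = ((6120 - 85*139 - 72*(-2*5 + 6) + 139*(-2*5 + 6)) - 4918)*(-24324 - 3131) = ((6120 - 11815 - 72*(-10 + 6) + 139*(-10 + 6)) - 4918)*(-27455) = ((6120 - 11815 - 72*(-4) + 139*(-4)) - 4918)*(-27455) = ((6120 - 11815 + 288 - 556) - 4918)*(-27455) = (-5963 - 4918)*(-27455) = -10881*(-27455) = 298737855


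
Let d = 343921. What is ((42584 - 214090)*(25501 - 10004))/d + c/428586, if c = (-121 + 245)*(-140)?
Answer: -569557024127506/73699862853 ≈ -7728.1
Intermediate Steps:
c = -17360 (c = 124*(-140) = -17360)
((42584 - 214090)*(25501 - 10004))/d + c/428586 = ((42584 - 214090)*(25501 - 10004))/343921 - 17360/428586 = -171506*15497*(1/343921) - 17360*1/428586 = -2657828482*1/343921 - 8680/214293 = -2657828482/343921 - 8680/214293 = -569557024127506/73699862853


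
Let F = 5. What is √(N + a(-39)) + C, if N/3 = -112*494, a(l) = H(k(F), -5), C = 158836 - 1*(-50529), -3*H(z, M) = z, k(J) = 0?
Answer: 209365 + 4*I*√10374 ≈ 2.0937e+5 + 407.41*I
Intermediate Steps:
H(z, M) = -z/3
C = 209365 (C = 158836 + 50529 = 209365)
a(l) = 0 (a(l) = -⅓*0 = 0)
N = -165984 (N = 3*(-112*494) = 3*(-55328) = -165984)
√(N + a(-39)) + C = √(-165984 + 0) + 209365 = √(-165984) + 209365 = 4*I*√10374 + 209365 = 209365 + 4*I*√10374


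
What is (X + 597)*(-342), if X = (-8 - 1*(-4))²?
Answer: -209646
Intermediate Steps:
X = 16 (X = (-8 + 4)² = (-4)² = 16)
(X + 597)*(-342) = (16 + 597)*(-342) = 613*(-342) = -209646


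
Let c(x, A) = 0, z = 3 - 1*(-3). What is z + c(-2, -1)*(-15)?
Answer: 6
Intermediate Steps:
z = 6 (z = 3 + 3 = 6)
z + c(-2, -1)*(-15) = 6 + 0*(-15) = 6 + 0 = 6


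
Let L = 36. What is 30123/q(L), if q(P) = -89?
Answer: -30123/89 ≈ -338.46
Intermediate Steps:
30123/q(L) = 30123/(-89) = 30123*(-1/89) = -30123/89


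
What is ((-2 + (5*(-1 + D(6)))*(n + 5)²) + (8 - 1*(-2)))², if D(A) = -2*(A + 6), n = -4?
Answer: 13689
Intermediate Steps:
D(A) = -12 - 2*A (D(A) = -2*(6 + A) = -12 - 2*A)
((-2 + (5*(-1 + D(6)))*(n + 5)²) + (8 - 1*(-2)))² = ((-2 + (5*(-1 + (-12 - 2*6)))*(-4 + 5)²) + (8 - 1*(-2)))² = ((-2 + (5*(-1 + (-12 - 12)))*1²) + (8 + 2))² = ((-2 + (5*(-1 - 24))*1) + 10)² = ((-2 + (5*(-25))*1) + 10)² = ((-2 - 125*1) + 10)² = ((-2 - 125) + 10)² = (-127 + 10)² = (-117)² = 13689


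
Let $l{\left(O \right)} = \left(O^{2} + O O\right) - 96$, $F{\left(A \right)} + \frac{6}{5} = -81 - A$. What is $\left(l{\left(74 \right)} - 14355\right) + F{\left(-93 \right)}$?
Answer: $- \frac{17441}{5} \approx -3488.2$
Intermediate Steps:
$F{\left(A \right)} = - \frac{411}{5} - A$ ($F{\left(A \right)} = - \frac{6}{5} - \left(81 + A\right) = - \frac{411}{5} - A$)
$l{\left(O \right)} = -96 + 2 O^{2}$ ($l{\left(O \right)} = \left(O^{2} + O^{2}\right) - 96 = 2 O^{2} - 96 = -96 + 2 O^{2}$)
$\left(l{\left(74 \right)} - 14355\right) + F{\left(-93 \right)} = \left(\left(-96 + 2 \cdot 74^{2}\right) - 14355\right) - - \frac{54}{5} = \left(\left(-96 + 2 \cdot 5476\right) - 14355\right) + \left(- \frac{411}{5} + 93\right) = \left(\left(-96 + 10952\right) - 14355\right) + \frac{54}{5} = \left(10856 - 14355\right) + \frac{54}{5} = -3499 + \frac{54}{5} = - \frac{17441}{5}$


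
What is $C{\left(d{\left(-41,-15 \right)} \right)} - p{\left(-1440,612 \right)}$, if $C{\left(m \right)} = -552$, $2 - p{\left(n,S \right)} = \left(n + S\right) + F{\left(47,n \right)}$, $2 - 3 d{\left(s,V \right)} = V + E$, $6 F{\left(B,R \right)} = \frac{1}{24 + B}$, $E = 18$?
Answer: $- \frac{588731}{426} \approx -1382.0$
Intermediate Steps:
$F{\left(B,R \right)} = \frac{1}{6 \left(24 + B\right)}$
$d{\left(s,V \right)} = - \frac{16}{3} - \frac{V}{3}$ ($d{\left(s,V \right)} = \frac{2}{3} - \frac{V + 18}{3} = \frac{2}{3} - \frac{18 + V}{3} = \frac{2}{3} - \left(6 + \frac{V}{3}\right) = - \frac{16}{3} - \frac{V}{3}$)
$p{\left(n,S \right)} = \frac{851}{426} - S - n$ ($p{\left(n,S \right)} = 2 - \left(\left(n + S\right) + \frac{1}{6 \left(24 + 47\right)}\right) = 2 - \left(\left(S + n\right) + \frac{1}{6 \cdot 71}\right) = 2 - \left(\left(S + n\right) + \frac{1}{6} \cdot \frac{1}{71}\right) = 2 - \left(\left(S + n\right) + \frac{1}{426}\right) = 2 - \left(\frac{1}{426} + S + n\right) = \frac{851}{426} - S - n$)
$C{\left(d{\left(-41,-15 \right)} \right)} - p{\left(-1440,612 \right)} = -552 - \left(\frac{851}{426} - 612 - -1440\right) = -552 - \left(\frac{851}{426} - 612 + 1440\right) = -552 - \frac{353579}{426} = - \frac{588731}{426}$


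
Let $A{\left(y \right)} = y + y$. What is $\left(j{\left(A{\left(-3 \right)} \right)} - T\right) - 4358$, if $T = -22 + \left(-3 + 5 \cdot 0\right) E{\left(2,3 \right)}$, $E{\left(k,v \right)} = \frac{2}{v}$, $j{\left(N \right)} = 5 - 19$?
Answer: $-4348$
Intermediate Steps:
$A{\left(y \right)} = 2 y$
$j{\left(N \right)} = -14$ ($j{\left(N \right)} = 5 - 19 = -14$)
$T = -24$ ($T = -22 + \left(-3 + 5 \cdot 0\right) \frac{2}{3} = -22 + \left(-3 + 0\right) 2 \cdot \frac{1}{3} = -22 - 2 = -24$)
$\left(j{\left(A{\left(-3 \right)} \right)} - T\right) - 4358 = \left(-14 - -24\right) - 4358 = \left(-14 + 24\right) - 4358 = 10 - 4358 = -4348$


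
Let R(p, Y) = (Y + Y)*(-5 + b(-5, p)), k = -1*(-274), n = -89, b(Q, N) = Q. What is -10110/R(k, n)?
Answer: -1011/178 ≈ -5.6798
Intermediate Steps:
k = 274
R(p, Y) = -20*Y (R(p, Y) = (Y + Y)*(-5 - 5) = (2*Y)*(-10) = -20*Y)
-10110/R(k, n) = -10110/((-20*(-89))) = -10110/1780 = -10110*1/1780 = -1011/178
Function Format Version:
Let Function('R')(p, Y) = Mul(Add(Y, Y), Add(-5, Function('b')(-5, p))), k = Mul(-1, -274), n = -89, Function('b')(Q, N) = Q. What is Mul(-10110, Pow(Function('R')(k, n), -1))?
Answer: Rational(-1011, 178) ≈ -5.6798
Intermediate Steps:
k = 274
Function('R')(p, Y) = Mul(-20, Y) (Function('R')(p, Y) = Mul(Add(Y, Y), Add(-5, -5)) = Mul(Mul(2, Y), -10) = Mul(-20, Y))
Mul(-10110, Pow(Function('R')(k, n), -1)) = Mul(-10110, Pow(Mul(-20, -89), -1)) = Mul(-10110, Pow(1780, -1)) = Mul(-10110, Rational(1, 1780)) = Rational(-1011, 178)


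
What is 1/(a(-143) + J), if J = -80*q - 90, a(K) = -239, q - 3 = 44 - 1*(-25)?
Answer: -1/6089 ≈ -0.00016423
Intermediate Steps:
q = 72 (q = 3 + (44 - 1*(-25)) = 3 + (44 + 25) = 3 + 69 = 72)
J = -5850 (J = -80*72 - 90 = -5760 - 90 = -5850)
1/(a(-143) + J) = 1/(-239 - 5850) = 1/(-6089) = -1/6089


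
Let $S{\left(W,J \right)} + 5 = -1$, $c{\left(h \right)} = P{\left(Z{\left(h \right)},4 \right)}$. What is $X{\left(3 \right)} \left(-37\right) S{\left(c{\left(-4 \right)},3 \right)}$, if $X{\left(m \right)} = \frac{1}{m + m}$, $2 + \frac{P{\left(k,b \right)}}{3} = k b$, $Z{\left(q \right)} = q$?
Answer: $37$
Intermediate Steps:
$P{\left(k,b \right)} = -6 + 3 b k$ ($P{\left(k,b \right)} = -6 + 3 k b = -6 + 3 b k$)
$c{\left(h \right)} = -6 + 12 h$ ($c{\left(h \right)} = -6 + 3 \cdot 4 h = -6 + 12 h$)
$X{\left(m \right)} = \frac{1}{2 m}$
$S{\left(W,J \right)} = -6$ ($S{\left(W,J \right)} = -5 - 1 = -6$)
$X{\left(3 \right)} \left(-37\right) S{\left(c{\left(-4 \right)},3 \right)} = \frac{1}{2 \cdot 3} \left(-37\right) \left(-6\right) = \frac{1}{2} \cdot \frac{1}{3} \left(-37\right) \left(-6\right) = \frac{1}{6} \left(-37\right) \left(-6\right) = \left(- \frac{37}{6}\right) \left(-6\right) = 37$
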